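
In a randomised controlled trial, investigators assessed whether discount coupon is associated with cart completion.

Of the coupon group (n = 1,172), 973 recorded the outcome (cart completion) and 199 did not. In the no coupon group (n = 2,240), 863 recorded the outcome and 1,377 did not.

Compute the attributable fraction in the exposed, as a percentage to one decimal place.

53.6

From the description: a = 973, b = 199, c = 863, d = 1377.
Risk in exposed = 973/1172 = 0.83020; risk in unexposed = 863/2240 = 0.38527.
RR = 0.83020/0.38527 = 2.15488
AR% = (RR − 1)/RR × 100 = (2.15488 − 1)/2.15488 × 100 = 53.5936%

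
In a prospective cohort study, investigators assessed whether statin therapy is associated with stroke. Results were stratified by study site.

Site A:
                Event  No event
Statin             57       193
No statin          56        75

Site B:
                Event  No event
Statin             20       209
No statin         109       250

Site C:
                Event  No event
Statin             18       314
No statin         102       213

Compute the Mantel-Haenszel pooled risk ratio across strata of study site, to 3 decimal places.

0.308

RR_MH = Σ(aᵢ·n₀ᵢ/nᵢ) / Σ(cᵢ·n₁ᵢ/nᵢ), with n₁ᵢ = aᵢ+bᵢ (exposed), n₀ᵢ = cᵢ+dᵢ (unexposed), nᵢ = n₁ᵢ+n₀ᵢ.
Stratum 1 (Site A): n₁ = 250, n₀ = 131, n = 381; a·n₀/n = 57·131/381 = 19.5984; c·n₁/n = 56·250/381 = 36.7454
Stratum 2 (Site B): n₁ = 229, n₀ = 359, n = 588; a·n₀/n = 20·359/588 = 12.2109; c·n₁/n = 109·229/588 = 42.4507
Stratum 3 (Site C): n₁ = 332, n₀ = 315, n = 647; a·n₀/n = 18·315/647 = 8.7635; c·n₁/n = 102·332/647 = 52.3400
RR_MH = (19.5984 + 12.2109 + 8.7635) / (36.7454 + 42.4507 + 52.3400) = 40.5728 / 131.5361 = 0.30845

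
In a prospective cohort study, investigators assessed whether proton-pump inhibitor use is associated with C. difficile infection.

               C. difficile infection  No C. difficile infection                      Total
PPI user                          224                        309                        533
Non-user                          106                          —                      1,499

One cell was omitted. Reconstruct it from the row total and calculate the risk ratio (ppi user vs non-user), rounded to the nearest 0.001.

The missing cell is in the unexposed row: 1499 − 106 = 1393.
So a = 224, b = 309, c = 106, d = 1393.
RR = [a/(a+b)] / [c/(c+d)] = (224/533) / (106/1499) = 0.42026/0.07071 = 5.94315

5.943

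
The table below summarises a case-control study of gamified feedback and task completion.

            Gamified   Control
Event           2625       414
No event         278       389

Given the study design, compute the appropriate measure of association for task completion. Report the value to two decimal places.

8.87

Reading the table with exposure as columns: a = 2625 (Gamified, case), b = 278 (Gamified, non-case), c = 414 (Control, case), d = 389.
This is a case-control study: participants were sampled on outcome status, so risks in the source population cannot be estimated directly — relative risk is not valid here. The odds ratio is the appropriate measure.
OR = (a·d)/(b·c) = (2625 × 389) / (278 × 414) = 1021125 / 115092 = 8.87225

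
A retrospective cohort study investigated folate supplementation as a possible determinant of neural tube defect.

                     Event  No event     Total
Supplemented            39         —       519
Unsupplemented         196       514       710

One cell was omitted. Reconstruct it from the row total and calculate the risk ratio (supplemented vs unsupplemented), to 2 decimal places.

0.27

The missing cell is in the exposed row: 519 − 39 = 480.
So a = 39, b = 480, c = 196, d = 514.
RR = [a/(a+b)] / [c/(c+d)] = (39/519) / (196/710) = 0.07514/0.27606 = 0.27221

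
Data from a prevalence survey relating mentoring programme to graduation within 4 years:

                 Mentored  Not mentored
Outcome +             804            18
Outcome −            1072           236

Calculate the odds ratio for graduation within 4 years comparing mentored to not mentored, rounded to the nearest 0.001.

Reading the table with exposure as columns: a = 804 (Mentored, case), b = 1072 (Mentored, non-case), c = 18 (Not mentored, case), d = 236.
OR = (a·d)/(b·c) = (804 × 236) / (1072 × 18) = 189744 / 19296 = 9.83333
The odds of graduation within 4 years are about 9.83 times as high in the mentored group.

9.833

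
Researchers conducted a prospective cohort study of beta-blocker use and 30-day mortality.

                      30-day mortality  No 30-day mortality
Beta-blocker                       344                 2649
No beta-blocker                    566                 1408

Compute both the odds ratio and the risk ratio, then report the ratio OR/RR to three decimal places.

0.806

Cells: a = 344, b = 2649, c = 566, d = 1408.
OR = (344·1408)/(2649·566) = 484352/1499334 = 0.32304
Risk in exposed = 344/2993 = 0.11493; risk in unexposed = 566/1974 = 0.28673; RR = 0.40085
OR/RR = 0.32304 / 0.40085 = 0.80590
The outcome is not rare, so the OR lies further from 1 than the RR.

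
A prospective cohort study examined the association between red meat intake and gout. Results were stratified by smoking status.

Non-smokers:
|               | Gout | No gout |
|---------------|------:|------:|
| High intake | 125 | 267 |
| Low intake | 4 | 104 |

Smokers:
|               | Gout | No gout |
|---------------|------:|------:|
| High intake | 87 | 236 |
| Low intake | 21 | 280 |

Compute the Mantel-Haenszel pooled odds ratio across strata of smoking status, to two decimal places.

6.45

OR_MH = Σ(aᵢdᵢ/nᵢ) / Σ(bᵢcᵢ/nᵢ), where nᵢ is the stratum total.
Stratum 1 (Non-smokers): n = 500; a·d/n = 125·104/500 = 26.0000; b·c/n = 267·4/500 = 2.1360
Stratum 2 (Smokers): n = 624; a·d/n = 87·280/624 = 39.0385; b·c/n = 236·21/624 = 7.9423
OR_MH = (26.0000 + 39.0385) / (2.1360 + 7.9423) = 65.0385 / 10.0783 = 6.45331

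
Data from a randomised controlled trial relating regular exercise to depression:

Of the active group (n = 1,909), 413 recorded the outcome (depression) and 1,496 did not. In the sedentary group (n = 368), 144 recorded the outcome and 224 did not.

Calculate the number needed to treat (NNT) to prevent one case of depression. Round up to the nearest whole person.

6

Risk in treated group = 413/1909 = 0.21634; risk in control = 144/368 = 0.39130.
Absolute risk reduction = 0.39130 − 0.21634 = 0.17496
NNT = 1 / ARR = 1 / 0.17496 = 5.716 → round up → 6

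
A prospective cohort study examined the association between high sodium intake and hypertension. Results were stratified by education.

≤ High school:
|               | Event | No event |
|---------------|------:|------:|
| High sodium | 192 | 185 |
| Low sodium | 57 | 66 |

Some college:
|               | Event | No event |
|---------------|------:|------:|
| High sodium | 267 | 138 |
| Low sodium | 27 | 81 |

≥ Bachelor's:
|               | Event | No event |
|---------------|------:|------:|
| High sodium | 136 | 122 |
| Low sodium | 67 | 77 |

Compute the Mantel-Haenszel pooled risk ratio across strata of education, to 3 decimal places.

RR_MH = Σ(aᵢ·n₀ᵢ/nᵢ) / Σ(cᵢ·n₁ᵢ/nᵢ), with n₁ᵢ = aᵢ+bᵢ (exposed), n₀ᵢ = cᵢ+dᵢ (unexposed), nᵢ = n₁ᵢ+n₀ᵢ.
Stratum 1 (≤ High school): n₁ = 377, n₀ = 123, n = 500; a·n₀/n = 192·123/500 = 47.2320; c·n₁/n = 57·377/500 = 42.9780
Stratum 2 (Some college): n₁ = 405, n₀ = 108, n = 513; a·n₀/n = 267·108/513 = 56.2105; c·n₁/n = 27·405/513 = 21.3158
Stratum 3 (≥ Bachelor's): n₁ = 258, n₀ = 144, n = 402; a·n₀/n = 136·144/402 = 48.7164; c·n₁/n = 67·258/402 = 43.0000
RR_MH = (47.2320 + 56.2105 + 48.7164) / (42.9780 + 21.3158 + 43.0000) = 152.1589 / 107.2938 = 1.41815

1.418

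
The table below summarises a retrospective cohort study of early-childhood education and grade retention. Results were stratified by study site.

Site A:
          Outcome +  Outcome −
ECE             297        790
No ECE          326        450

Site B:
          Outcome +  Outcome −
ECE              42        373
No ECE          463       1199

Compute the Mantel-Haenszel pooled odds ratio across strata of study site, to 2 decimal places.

OR_MH = Σ(aᵢdᵢ/nᵢ) / Σ(bᵢcᵢ/nᵢ), where nᵢ is the stratum total.
Stratum 1 (Site A): n = 1863; a·d/n = 297·450/1863 = 71.7391; b·c/n = 790·326/1863 = 138.2394
Stratum 2 (Site B): n = 2077; a·d/n = 42·1199/2077 = 24.2455; b·c/n = 373·463/2077 = 83.1483
OR_MH = (71.7391 + 24.2455) / (138.2394 + 83.1483) = 95.9847 / 221.3877 = 0.43356

0.43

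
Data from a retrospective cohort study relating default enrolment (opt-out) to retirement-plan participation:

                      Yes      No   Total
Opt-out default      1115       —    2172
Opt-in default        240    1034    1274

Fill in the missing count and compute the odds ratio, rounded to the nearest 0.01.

The missing cell is in the exposed row: 2172 − 1115 = 1057.
So a = 1115, b = 1057, c = 240, d = 1034.
OR = (a·d)/(b·c) = (1115 × 1034) / (1057 × 240) = 1152910 / 253680 = 4.54474

4.54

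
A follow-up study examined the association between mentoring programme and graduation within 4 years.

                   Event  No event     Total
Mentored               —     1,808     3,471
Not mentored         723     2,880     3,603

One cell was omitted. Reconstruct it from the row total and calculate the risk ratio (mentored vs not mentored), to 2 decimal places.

The missing cell is in the exposed row: 3471 − 1808 = 1663.
So a = 1663, b = 1808, c = 723, d = 2880.
RR = [a/(a+b)] / [c/(c+d)] = (1663/3471) / (723/3603) = 0.47911/0.20067 = 2.38761

2.39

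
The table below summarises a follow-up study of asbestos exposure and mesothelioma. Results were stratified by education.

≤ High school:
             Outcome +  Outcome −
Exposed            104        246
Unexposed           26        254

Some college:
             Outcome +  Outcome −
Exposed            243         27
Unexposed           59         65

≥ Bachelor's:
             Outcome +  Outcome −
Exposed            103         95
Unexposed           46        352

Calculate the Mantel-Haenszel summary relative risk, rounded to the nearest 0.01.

RR_MH = Σ(aᵢ·n₀ᵢ/nᵢ) / Σ(cᵢ·n₁ᵢ/nᵢ), with n₁ᵢ = aᵢ+bᵢ (exposed), n₀ᵢ = cᵢ+dᵢ (unexposed), nᵢ = n₁ᵢ+n₀ᵢ.
Stratum 1 (≤ High school): n₁ = 350, n₀ = 280, n = 630; a·n₀/n = 104·280/630 = 46.2222; c·n₁/n = 26·350/630 = 14.4444
Stratum 2 (Some college): n₁ = 270, n₀ = 124, n = 394; a·n₀/n = 243·124/394 = 76.4772; c·n₁/n = 59·270/394 = 40.4315
Stratum 3 (≥ Bachelor's): n₁ = 198, n₀ = 398, n = 596; a·n₀/n = 103·398/596 = 68.7819; c·n₁/n = 46·198/596 = 15.2819
RR_MH = (46.2222 + 76.4772 + 68.7819) / (14.4444 + 40.4315 + 15.2819) = 191.4813 / 70.1578 = 2.72929

2.73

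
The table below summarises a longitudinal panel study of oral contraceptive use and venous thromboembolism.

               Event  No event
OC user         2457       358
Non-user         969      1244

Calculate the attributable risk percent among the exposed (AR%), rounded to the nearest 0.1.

49.8

Cells: a = 2457, b = 358, c = 969, d = 1244.
Risk in exposed = 2457/2815 = 0.87282; risk in unexposed = 969/2213 = 0.43787.
RR = 0.87282/0.43787 = 1.99335
AR% = (RR − 1)/RR × 100 = (1.99335 − 1)/1.99335 × 100 = 49.8333%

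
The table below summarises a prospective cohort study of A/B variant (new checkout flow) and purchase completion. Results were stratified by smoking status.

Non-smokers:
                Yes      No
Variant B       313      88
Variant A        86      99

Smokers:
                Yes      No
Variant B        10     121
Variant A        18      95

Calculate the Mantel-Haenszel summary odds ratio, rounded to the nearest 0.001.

2.599

OR_MH = Σ(aᵢdᵢ/nᵢ) / Σ(bᵢcᵢ/nᵢ), where nᵢ is the stratum total.
Stratum 1 (Non-smokers): n = 586; a·d/n = 313·99/586 = 52.8788; b·c/n = 88·86/586 = 12.9147
Stratum 2 (Smokers): n = 244; a·d/n = 10·95/244 = 3.8934; b·c/n = 121·18/244 = 8.9262
OR_MH = (52.8788 + 3.8934) / (12.9147 + 8.9262) = 56.7723 / 21.8409 = 2.59936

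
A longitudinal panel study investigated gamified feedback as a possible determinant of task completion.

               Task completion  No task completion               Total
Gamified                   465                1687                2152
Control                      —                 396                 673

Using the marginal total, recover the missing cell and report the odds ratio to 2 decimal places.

0.39

The missing cell is in the unexposed row: 673 − 396 = 277.
So a = 465, b = 1687, c = 277, d = 396.
OR = (a·d)/(b·c) = (465 × 396) / (1687 × 277) = 184140 / 467299 = 0.39405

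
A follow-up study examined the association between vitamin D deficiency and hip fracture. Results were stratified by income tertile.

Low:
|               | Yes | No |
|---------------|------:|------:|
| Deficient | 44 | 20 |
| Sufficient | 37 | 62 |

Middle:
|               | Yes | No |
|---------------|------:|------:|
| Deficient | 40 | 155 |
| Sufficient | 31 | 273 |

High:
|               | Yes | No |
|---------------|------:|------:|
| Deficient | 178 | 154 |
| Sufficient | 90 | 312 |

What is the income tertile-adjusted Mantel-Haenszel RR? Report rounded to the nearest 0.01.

RR_MH = Σ(aᵢ·n₀ᵢ/nᵢ) / Σ(cᵢ·n₁ᵢ/nᵢ), with n₁ᵢ = aᵢ+bᵢ (exposed), n₀ᵢ = cᵢ+dᵢ (unexposed), nᵢ = n₁ᵢ+n₀ᵢ.
Stratum 1 (Low): n₁ = 64, n₀ = 99, n = 163; a·n₀/n = 44·99/163 = 26.7239; c·n₁/n = 37·64/163 = 14.5276
Stratum 2 (Middle): n₁ = 195, n₀ = 304, n = 499; a·n₀/n = 40·304/499 = 24.3687; c·n₁/n = 31·195/499 = 12.1142
Stratum 3 (High): n₁ = 332, n₀ = 402, n = 734; a·n₀/n = 178·402/734 = 97.4877; c·n₁/n = 90·332/734 = 40.7084
RR_MH = (26.7239 + 24.3687 + 97.4877) / (14.5276 + 12.1142 + 40.7084) = 148.5804 / 67.3503 = 2.20608

2.21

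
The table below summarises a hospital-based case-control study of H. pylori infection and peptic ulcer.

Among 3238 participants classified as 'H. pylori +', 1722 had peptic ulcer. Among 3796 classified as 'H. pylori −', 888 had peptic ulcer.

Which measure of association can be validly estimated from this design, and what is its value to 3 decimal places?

3.720

From the description: a = 1722, b = 1516, c = 888, d = 2908.
This is a hospital-based case-control study: participants were sampled on outcome status, so risks in the source population cannot be estimated directly — relative risk is not valid here. The odds ratio is the appropriate measure.
OR = (a·d)/(b·c) = (1722 × 2908) / (1516 × 888) = 5007576 / 1346208 = 3.71976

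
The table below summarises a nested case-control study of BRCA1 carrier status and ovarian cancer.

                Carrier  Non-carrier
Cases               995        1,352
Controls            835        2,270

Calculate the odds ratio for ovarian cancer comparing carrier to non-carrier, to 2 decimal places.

Reading the table with exposure as columns: a = 995 (Carrier, case), b = 835 (Carrier, non-case), c = 1352 (Non-carrier, case), d = 2270.
OR = (a·d)/(b·c) = (995 × 2270) / (835 × 1352) = 2258650 / 1128920 = 2.00072
The odds of ovarian cancer are about 2.00 times as high in the carrier group.

2.00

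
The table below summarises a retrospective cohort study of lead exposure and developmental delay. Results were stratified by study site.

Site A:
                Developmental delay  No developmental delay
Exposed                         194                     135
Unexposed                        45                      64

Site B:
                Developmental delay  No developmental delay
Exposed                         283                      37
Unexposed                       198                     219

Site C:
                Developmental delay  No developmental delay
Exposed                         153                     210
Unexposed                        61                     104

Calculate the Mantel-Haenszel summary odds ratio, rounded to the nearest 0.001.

OR_MH = Σ(aᵢdᵢ/nᵢ) / Σ(bᵢcᵢ/nᵢ), where nᵢ is the stratum total.
Stratum 1 (Site A): n = 438; a·d/n = 194·64/438 = 28.3470; b·c/n = 135·45/438 = 13.8699
Stratum 2 (Site B): n = 737; a·d/n = 283·219/737 = 84.0936; b·c/n = 37·198/737 = 9.9403
Stratum 3 (Site C): n = 528; a·d/n = 153·104/528 = 30.1364; b·c/n = 210·61/528 = 24.2614
OR_MH = (28.3470 + 84.0936 + 30.1364) / (13.8699 + 9.9403 + 24.2614) = 142.5770 / 48.0715 = 2.96593

2.966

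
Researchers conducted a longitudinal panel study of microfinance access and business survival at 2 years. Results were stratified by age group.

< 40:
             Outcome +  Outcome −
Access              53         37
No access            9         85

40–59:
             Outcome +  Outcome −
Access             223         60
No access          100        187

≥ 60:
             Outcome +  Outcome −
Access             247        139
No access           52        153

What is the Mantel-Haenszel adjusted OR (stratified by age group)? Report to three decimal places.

6.578

OR_MH = Σ(aᵢdᵢ/nᵢ) / Σ(bᵢcᵢ/nᵢ), where nᵢ is the stratum total.
Stratum 1 (< 40): n = 184; a·d/n = 53·85/184 = 24.4837; b·c/n = 37·9/184 = 1.8098
Stratum 2 (40–59): n = 570; a·d/n = 223·187/570 = 73.1596; b·c/n = 60·100/570 = 10.5263
Stratum 3 (≥ 60): n = 591; a·d/n = 247·153/591 = 63.9442; b·c/n = 139·52/591 = 12.2301
OR_MH = (24.4837 + 73.1596 + 63.9442) / (1.8098 + 10.5263 + 12.2301) = 161.5875 / 24.5662 = 6.57763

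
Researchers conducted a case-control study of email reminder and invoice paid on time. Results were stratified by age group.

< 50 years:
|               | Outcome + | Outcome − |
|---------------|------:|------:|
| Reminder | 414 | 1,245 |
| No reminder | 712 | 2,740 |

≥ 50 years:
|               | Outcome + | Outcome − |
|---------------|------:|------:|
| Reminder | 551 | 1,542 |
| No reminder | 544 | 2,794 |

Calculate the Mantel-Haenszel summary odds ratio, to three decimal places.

OR_MH = Σ(aᵢdᵢ/nᵢ) / Σ(bᵢcᵢ/nᵢ), where nᵢ is the stratum total.
Stratum 1 (< 50 years): n = 5111; a·d/n = 414·2740/5111 = 221.9448; b·c/n = 1245·712/5111 = 173.4377
Stratum 2 (≥ 50 years): n = 5431; a·d/n = 551·2794/5431 = 283.4642; b·c/n = 1542·544/5431 = 154.4555
OR_MH = (221.9448 + 283.4642) / (173.4377 + 154.4555) = 505.4090 / 327.8932 = 1.54138

1.541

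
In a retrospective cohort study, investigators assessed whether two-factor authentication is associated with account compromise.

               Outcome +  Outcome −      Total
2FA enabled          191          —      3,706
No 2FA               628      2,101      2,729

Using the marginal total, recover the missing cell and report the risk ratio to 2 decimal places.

The missing cell is in the exposed row: 3706 − 191 = 3515.
So a = 191, b = 3515, c = 628, d = 2101.
RR = [a/(a+b)] / [c/(c+d)] = (191/3706) / (628/2729) = 0.05154/0.23012 = 0.22396

0.22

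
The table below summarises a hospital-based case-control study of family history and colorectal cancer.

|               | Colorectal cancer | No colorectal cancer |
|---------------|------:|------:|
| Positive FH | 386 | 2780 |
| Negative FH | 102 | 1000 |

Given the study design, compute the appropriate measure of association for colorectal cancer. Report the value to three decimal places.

1.361

Cells: a = 386, b = 2780, c = 102, d = 1000.
This is a hospital-based case-control study: participants were sampled on outcome status, so risks in the source population cannot be estimated directly — relative risk is not valid here. The odds ratio is the appropriate measure.
OR = (a·d)/(b·c) = (386 × 1000) / (2780 × 102) = 386000 / 283560 = 1.36126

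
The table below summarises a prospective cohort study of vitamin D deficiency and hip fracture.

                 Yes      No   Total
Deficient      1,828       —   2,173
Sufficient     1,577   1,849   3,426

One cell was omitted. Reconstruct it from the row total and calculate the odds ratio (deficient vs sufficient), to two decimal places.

6.21

The missing cell is in the exposed row: 2173 − 1828 = 345.
So a = 1828, b = 345, c = 1577, d = 1849.
OR = (a·d)/(b·c) = (1828 × 1849) / (345 × 1577) = 3379972 / 544065 = 6.21244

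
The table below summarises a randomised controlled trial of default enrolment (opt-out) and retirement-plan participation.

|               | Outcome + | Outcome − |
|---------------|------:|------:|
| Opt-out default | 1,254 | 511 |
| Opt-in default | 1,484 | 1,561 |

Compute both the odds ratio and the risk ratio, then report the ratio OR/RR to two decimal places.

Cells: a = 1254, b = 511, c = 1484, d = 1561.
OR = (1254·1561)/(511·1484) = 1957494/758324 = 2.58134
Risk in exposed = 1254/1765 = 0.71048; risk in unexposed = 1484/3045 = 0.48736; RR = 1.45783
OR/RR = 2.58134 / 1.45783 = 1.77068
The outcome is not rare, so the OR lies further from 1 than the RR.

1.77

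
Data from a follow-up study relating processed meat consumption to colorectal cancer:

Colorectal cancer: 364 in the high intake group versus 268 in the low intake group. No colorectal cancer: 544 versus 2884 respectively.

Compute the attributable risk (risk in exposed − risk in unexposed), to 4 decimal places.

From the description: a = 364, b = 544, c = 268, d = 2884.
Risk in exposed = 364/908 = 0.400881; risk in unexposed = 268/3152 = 0.085025.
Risk difference = 0.400881 − 0.085025 = 0.315856

0.3159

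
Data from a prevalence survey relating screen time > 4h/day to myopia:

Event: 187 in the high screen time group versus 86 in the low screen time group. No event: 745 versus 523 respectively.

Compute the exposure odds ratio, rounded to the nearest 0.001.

1.526

From the description: a = 187, b = 745, c = 86, d = 523.
OR = (a·d)/(b·c) = (187 × 523) / (745 × 86) = 97801 / 64070 = 1.52647
The odds of myopia are about 1.53 times as high in the high screen time group.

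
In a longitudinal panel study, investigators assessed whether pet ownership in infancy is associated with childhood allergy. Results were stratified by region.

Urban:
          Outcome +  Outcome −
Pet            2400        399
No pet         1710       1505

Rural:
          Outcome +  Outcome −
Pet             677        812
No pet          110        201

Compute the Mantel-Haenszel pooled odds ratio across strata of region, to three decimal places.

4.147

OR_MH = Σ(aᵢdᵢ/nᵢ) / Σ(bᵢcᵢ/nᵢ), where nᵢ is the stratum total.
Stratum 1 (Urban): n = 6014; a·d/n = 2400·1505/6014 = 600.5986; b·c/n = 399·1710/6014 = 113.4503
Stratum 2 (Rural): n = 1800; a·d/n = 677·201/1800 = 75.5983; b·c/n = 812·110/1800 = 49.6222
OR_MH = (600.5986 + 75.5983) / (113.4503 + 49.6222) = 676.1969 / 163.0725 = 4.14660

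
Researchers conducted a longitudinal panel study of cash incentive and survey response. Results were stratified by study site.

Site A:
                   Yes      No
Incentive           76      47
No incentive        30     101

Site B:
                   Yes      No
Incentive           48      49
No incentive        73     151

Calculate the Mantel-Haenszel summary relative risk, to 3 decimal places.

1.987

RR_MH = Σ(aᵢ·n₀ᵢ/nᵢ) / Σ(cᵢ·n₁ᵢ/nᵢ), with n₁ᵢ = aᵢ+bᵢ (exposed), n₀ᵢ = cᵢ+dᵢ (unexposed), nᵢ = n₁ᵢ+n₀ᵢ.
Stratum 1 (Site A): n₁ = 123, n₀ = 131, n = 254; a·n₀/n = 76·131/254 = 39.1969; c·n₁/n = 30·123/254 = 14.5276
Stratum 2 (Site B): n₁ = 97, n₀ = 224, n = 321; a·n₀/n = 48·224/321 = 33.4953; c·n₁/n = 73·97/321 = 22.0592
RR_MH = (39.1969 + 33.4953) / (14.5276 + 22.0592) = 72.6922 / 36.5867 = 1.98684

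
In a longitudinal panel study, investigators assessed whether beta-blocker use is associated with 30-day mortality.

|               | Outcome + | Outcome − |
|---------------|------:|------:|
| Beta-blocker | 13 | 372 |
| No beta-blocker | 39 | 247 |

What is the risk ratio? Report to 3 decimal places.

Cells: a = 13, b = 372, c = 39, d = 247.
Risk in exposed = 13/385 = 0.03377; risk in unexposed = 39/286 = 0.13636.
RR = 0.03377 / 0.13636 = 0.24762
The risk is 75% lower among the exposed than among the unexposed.

0.248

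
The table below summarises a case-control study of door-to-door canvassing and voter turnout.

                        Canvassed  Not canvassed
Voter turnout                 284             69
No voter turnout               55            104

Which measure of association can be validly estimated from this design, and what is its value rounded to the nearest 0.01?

7.78

Reading the table with exposure as columns: a = 284 (Canvassed, case), b = 55 (Canvassed, non-case), c = 69 (Not canvassed, case), d = 104.
This is a case-control study: participants were sampled on outcome status, so risks in the source population cannot be estimated directly — relative risk is not valid here. The odds ratio is the appropriate measure.
OR = (a·d)/(b·c) = (284 × 104) / (55 × 69) = 29536 / 3795 = 7.78287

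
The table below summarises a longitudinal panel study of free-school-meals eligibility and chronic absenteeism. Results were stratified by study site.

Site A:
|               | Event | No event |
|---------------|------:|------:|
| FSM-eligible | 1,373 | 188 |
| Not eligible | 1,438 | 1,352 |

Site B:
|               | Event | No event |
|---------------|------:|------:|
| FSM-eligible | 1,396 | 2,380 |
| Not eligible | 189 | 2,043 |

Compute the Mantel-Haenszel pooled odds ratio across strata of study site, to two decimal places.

OR_MH = Σ(aᵢdᵢ/nᵢ) / Σ(bᵢcᵢ/nᵢ), where nᵢ is the stratum total.
Stratum 1 (Site A): n = 4351; a·d/n = 1373·1352/4351 = 426.6366; b·c/n = 188·1438/4351 = 62.1338
Stratum 2 (Site B): n = 6008; a·d/n = 1396·2043/6008 = 474.7051; b·c/n = 2380·189/6008 = 74.8702
OR_MH = (426.6366 + 474.7051) / (62.1338 + 74.8702) = 901.3417 / 137.0039 = 6.57895

6.58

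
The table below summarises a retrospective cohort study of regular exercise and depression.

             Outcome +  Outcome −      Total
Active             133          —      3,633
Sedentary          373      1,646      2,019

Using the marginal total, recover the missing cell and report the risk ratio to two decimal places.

0.20

The missing cell is in the exposed row: 3633 − 133 = 3500.
So a = 133, b = 3500, c = 373, d = 1646.
RR = [a/(a+b)] / [c/(c+d)] = (133/3633) / (373/2019) = 0.03661/0.18474 = 0.19816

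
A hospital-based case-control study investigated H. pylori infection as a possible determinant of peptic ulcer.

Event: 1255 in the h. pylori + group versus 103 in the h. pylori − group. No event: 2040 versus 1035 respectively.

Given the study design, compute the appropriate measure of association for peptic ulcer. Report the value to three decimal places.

From the description: a = 1255, b = 2040, c = 103, d = 1035.
This is a hospital-based case-control study: participants were sampled on outcome status, so risks in the source population cannot be estimated directly — relative risk is not valid here. The odds ratio is the appropriate measure.
OR = (a·d)/(b·c) = (1255 × 1035) / (2040 × 103) = 1298925 / 210120 = 6.18182

6.182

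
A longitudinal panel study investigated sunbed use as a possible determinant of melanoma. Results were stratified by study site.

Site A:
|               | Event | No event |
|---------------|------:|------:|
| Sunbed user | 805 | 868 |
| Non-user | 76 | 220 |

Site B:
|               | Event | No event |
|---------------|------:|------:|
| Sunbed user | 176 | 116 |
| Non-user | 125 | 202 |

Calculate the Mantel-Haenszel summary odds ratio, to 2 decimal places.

OR_MH = Σ(aᵢdᵢ/nᵢ) / Σ(bᵢcᵢ/nᵢ), where nᵢ is the stratum total.
Stratum 1 (Site A): n = 1969; a·d/n = 805·220/1969 = 89.9441; b·c/n = 868·76/1969 = 33.5033
Stratum 2 (Site B): n = 619; a·d/n = 176·202/619 = 57.4346; b·c/n = 116·125/619 = 23.4249
OR_MH = (89.9441 + 57.4346) / (33.5033 + 23.4249) = 147.3787 / 56.9282 = 2.58885

2.59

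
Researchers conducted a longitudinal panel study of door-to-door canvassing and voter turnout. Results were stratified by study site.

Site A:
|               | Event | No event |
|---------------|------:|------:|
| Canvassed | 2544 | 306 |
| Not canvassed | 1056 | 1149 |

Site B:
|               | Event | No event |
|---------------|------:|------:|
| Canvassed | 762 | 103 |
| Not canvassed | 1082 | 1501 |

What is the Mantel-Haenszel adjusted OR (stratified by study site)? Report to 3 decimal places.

OR_MH = Σ(aᵢdᵢ/nᵢ) / Σ(bᵢcᵢ/nᵢ), where nᵢ is the stratum total.
Stratum 1 (Site A): n = 5055; a·d/n = 2544·1149/5055 = 578.2504; b·c/n = 306·1056/5055 = 63.9240
Stratum 2 (Site B): n = 3448; a·d/n = 762·1501/3448 = 331.7175; b·c/n = 103·1082/3448 = 32.3219
OR_MH = (578.2504 + 331.7175) / (63.9240 + 32.3219) = 909.9680 / 96.2460 = 9.45461

9.455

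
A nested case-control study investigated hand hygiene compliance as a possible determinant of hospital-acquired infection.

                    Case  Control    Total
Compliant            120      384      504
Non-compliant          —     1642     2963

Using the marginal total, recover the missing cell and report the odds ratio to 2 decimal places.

The missing cell is in the unexposed row: 2963 − 1642 = 1321.
So a = 120, b = 384, c = 1321, d = 1642.
OR = (a·d)/(b·c) = (120 × 1642) / (384 × 1321) = 197040 / 507264 = 0.38844

0.39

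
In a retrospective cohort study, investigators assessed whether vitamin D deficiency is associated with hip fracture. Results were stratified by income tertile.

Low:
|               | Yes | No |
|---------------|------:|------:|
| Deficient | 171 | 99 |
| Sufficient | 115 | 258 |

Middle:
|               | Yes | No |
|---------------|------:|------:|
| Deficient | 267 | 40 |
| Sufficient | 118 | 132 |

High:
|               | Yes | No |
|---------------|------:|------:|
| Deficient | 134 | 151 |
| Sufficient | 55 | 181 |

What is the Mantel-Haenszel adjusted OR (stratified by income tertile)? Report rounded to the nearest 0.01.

OR_MH = Σ(aᵢdᵢ/nᵢ) / Σ(bᵢcᵢ/nᵢ), where nᵢ is the stratum total.
Stratum 1 (Low): n = 643; a·d/n = 171·258/643 = 68.6128; b·c/n = 99·115/643 = 17.7061
Stratum 2 (Middle): n = 557; a·d/n = 267·132/557 = 63.2747; b·c/n = 40·118/557 = 8.4740
Stratum 3 (High): n = 521; a·d/n = 134·181/521 = 46.5528; b·c/n = 151·55/521 = 15.9405
OR_MH = (68.6128 + 63.2747 + 46.5528) / (17.7061 + 8.4740 + 15.9405) = 178.4402 / 42.1205 = 4.23642

4.24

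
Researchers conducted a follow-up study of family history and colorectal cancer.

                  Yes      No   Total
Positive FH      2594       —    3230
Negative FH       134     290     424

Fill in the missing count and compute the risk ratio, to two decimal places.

The missing cell is in the exposed row: 3230 − 2594 = 636.
So a = 2594, b = 636, c = 134, d = 290.
RR = [a/(a+b)] / [c/(c+d)] = (2594/3230) / (134/424) = 0.80310/0.31604 = 2.54114

2.54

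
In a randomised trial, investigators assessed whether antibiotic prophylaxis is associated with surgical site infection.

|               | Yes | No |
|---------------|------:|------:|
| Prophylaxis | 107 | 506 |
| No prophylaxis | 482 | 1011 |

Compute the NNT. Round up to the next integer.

7

Risk in treated group = 107/613 = 0.17455; risk in control = 482/1493 = 0.32284.
Absolute risk reduction = 0.32284 − 0.17455 = 0.14829
NNT = 1 / ARR = 1 / 0.14829 = 6.744 → round up → 7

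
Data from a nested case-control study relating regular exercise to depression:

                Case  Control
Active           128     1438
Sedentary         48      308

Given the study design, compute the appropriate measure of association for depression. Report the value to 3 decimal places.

Cells: a = 128, b = 1438, c = 48, d = 308.
This is a nested case-control study: participants were sampled on outcome status, so risks in the source population cannot be estimated directly — relative risk is not valid here. The odds ratio is the appropriate measure.
OR = (a·d)/(b·c) = (128 × 308) / (1438 × 48) = 39424 / 69024 = 0.57116

0.571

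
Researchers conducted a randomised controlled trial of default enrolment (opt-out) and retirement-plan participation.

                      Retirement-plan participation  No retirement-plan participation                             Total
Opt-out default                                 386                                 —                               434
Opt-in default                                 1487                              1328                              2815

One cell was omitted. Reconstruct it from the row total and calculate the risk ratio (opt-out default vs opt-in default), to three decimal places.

1.684

The missing cell is in the exposed row: 434 − 386 = 48.
So a = 386, b = 48, c = 1487, d = 1328.
RR = [a/(a+b)] / [c/(c+d)] = (386/434) / (1487/2815) = 0.88940/0.52824 = 1.68370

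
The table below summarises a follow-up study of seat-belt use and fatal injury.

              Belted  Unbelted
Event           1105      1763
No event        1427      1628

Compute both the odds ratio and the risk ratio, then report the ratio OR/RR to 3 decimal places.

0.852

Reading the table with exposure as columns: a = 1105 (Belted, case), b = 1427 (Belted, non-case), c = 1763 (Unbelted, case), d = 1628.
OR = (1105·1628)/(1427·1763) = 1798940/2515801 = 0.71506
Risk in exposed = 1105/2532 = 0.43641; risk in unexposed = 1763/3391 = 0.51991; RR = 0.83941
OR/RR = 0.71506 / 0.83941 = 0.85186
The outcome is not rare, so the OR lies further from 1 than the RR.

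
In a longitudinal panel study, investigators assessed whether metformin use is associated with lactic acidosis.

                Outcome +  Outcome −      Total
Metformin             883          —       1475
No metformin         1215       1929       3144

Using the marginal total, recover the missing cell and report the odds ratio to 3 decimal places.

2.368

The missing cell is in the exposed row: 1475 − 883 = 592.
So a = 883, b = 592, c = 1215, d = 1929.
OR = (a·d)/(b·c) = (883 × 1929) / (592 × 1215) = 1703307 / 719280 = 2.36807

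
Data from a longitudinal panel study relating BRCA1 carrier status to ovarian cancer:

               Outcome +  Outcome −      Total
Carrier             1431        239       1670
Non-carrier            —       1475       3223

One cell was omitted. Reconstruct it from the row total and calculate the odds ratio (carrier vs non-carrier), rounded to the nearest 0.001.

The missing cell is in the unexposed row: 3223 − 1475 = 1748.
So a = 1431, b = 239, c = 1748, d = 1475.
OR = (a·d)/(b·c) = (1431 × 1475) / (239 × 1748) = 2110725 / 417772 = 5.05234

5.052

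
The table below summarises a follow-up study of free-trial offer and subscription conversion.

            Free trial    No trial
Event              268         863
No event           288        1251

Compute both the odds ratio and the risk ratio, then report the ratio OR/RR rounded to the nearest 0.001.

1.142

Reading the table with exposure as columns: a = 268 (Free trial, case), b = 288 (Free trial, non-case), c = 863 (No trial, case), d = 1251.
OR = (268·1251)/(288·863) = 335268/248544 = 1.34893
Risk in exposed = 268/556 = 0.48201; risk in unexposed = 863/2114 = 0.40823; RR = 1.18074
OR/RR = 1.34893 / 1.18074 = 1.14244
The outcome is not rare, so the OR lies further from 1 than the RR.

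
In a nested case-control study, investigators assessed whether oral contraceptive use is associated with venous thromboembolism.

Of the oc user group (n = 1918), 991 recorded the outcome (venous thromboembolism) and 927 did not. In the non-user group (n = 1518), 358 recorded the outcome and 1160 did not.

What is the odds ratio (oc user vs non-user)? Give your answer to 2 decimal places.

3.46

From the description: a = 991, b = 927, c = 358, d = 1160.
OR = (a·d)/(b·c) = (991 × 1160) / (927 × 358) = 1149560 / 331866 = 3.46393
The odds of venous thromboembolism are about 3.46 times as high in the oc user group.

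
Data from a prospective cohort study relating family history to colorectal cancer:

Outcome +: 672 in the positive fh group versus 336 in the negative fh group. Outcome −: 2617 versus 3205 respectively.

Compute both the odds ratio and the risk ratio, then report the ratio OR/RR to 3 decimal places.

1.138

From the description: a = 672, b = 2617, c = 336, d = 3205.
OR = (672·3205)/(2617·336) = 2153760/879312 = 2.44937
Risk in exposed = 672/3289 = 0.20432; risk in unexposed = 336/3541 = 0.09489; RR = 2.15324
OR/RR = 2.44937 / 2.15324 = 1.13753
The outcome is not rare, so the OR lies further from 1 than the RR.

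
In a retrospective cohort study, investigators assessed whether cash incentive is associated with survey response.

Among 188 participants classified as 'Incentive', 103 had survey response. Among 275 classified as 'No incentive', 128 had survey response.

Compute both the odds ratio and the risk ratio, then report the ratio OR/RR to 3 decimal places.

From the description: a = 103, b = 85, c = 128, d = 147.
OR = (103·147)/(85·128) = 15141/10880 = 1.39164
Risk in exposed = 103/188 = 0.54787; risk in unexposed = 128/275 = 0.46545; RR = 1.17707
OR/RR = 1.39164 / 1.17707 = 1.18229
The outcome is not rare, so the OR lies further from 1 than the RR.

1.182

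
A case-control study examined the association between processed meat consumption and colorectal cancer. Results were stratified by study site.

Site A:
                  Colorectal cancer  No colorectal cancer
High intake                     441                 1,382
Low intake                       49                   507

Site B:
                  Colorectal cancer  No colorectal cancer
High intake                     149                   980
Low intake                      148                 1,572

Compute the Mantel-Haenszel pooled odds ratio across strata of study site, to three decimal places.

2.220

OR_MH = Σ(aᵢdᵢ/nᵢ) / Σ(bᵢcᵢ/nᵢ), where nᵢ is the stratum total.
Stratum 1 (Site A): n = 2379; a·d/n = 441·507/2379 = 93.9836; b·c/n = 1382·49/2379 = 28.4649
Stratum 2 (Site B): n = 2849; a·d/n = 149·1572/2849 = 82.2141; b·c/n = 980·148/2849 = 50.9091
OR_MH = (93.9836 + 82.2141) / (28.4649 + 50.9091) = 176.1977 / 79.3740 = 2.21984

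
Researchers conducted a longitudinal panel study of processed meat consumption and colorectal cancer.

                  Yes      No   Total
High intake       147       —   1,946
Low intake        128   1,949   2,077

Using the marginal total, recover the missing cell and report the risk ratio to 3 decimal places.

1.226

The missing cell is in the exposed row: 1946 − 147 = 1799.
So a = 147, b = 1799, c = 128, d = 1949.
RR = [a/(a+b)] / [c/(c+d)] = (147/1946) / (128/2077) = 0.07554/0.06163 = 1.22575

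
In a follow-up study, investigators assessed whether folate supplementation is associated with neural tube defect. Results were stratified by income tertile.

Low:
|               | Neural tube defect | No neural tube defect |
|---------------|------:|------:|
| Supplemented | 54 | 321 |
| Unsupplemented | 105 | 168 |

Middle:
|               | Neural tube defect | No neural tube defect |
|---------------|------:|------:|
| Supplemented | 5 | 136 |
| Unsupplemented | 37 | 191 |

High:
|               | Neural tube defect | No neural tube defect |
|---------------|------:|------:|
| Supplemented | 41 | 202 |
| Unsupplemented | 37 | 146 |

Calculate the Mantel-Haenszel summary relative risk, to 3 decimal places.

RR_MH = Σ(aᵢ·n₀ᵢ/nᵢ) / Σ(cᵢ·n₁ᵢ/nᵢ), with n₁ᵢ = aᵢ+bᵢ (exposed), n₀ᵢ = cᵢ+dᵢ (unexposed), nᵢ = n₁ᵢ+n₀ᵢ.
Stratum 1 (Low): n₁ = 375, n₀ = 273, n = 648; a·n₀/n = 54·273/648 = 22.7500; c·n₁/n = 105·375/648 = 60.7639
Stratum 2 (Middle): n₁ = 141, n₀ = 228, n = 369; a·n₀/n = 5·228/369 = 3.0894; c·n₁/n = 37·141/369 = 14.1382
Stratum 3 (High): n₁ = 243, n₀ = 183, n = 426; a·n₀/n = 41·183/426 = 17.6127; c·n₁/n = 37·243/426 = 21.1056
RR_MH = (22.7500 + 3.0894 + 17.6127) / (60.7639 + 14.1382 + 21.1056) = 43.4521 / 96.0077 = 0.45259

0.453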